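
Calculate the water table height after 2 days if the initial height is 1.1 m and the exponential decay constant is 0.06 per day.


m = m0 * exp(-k*t)
m = 1.1 * exp(-0.06 * 2)
m = 1.1 * exp(-0.1200)

0.9756 m


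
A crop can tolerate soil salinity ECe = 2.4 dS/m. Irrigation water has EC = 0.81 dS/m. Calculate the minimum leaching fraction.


LR = ECiw / (5*ECe - ECiw)
LR = 0.81 / (5*2.4 - 0.81)
LR = 0.81 / 11.1900

0.0724


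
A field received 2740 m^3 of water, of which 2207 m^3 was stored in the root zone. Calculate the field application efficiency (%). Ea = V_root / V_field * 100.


Ea = V_root / V_field * 100 = 2207 / 2740 * 100 = 80.5474%

80.5474 %


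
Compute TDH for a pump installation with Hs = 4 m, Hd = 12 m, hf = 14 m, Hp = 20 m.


TDH = Hs + Hd + hf + Hp = 4 + 12 + 14 + 20 = 50

50 m


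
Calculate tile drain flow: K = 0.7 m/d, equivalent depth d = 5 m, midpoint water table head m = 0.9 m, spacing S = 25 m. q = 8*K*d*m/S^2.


q = 8*K*d*m/S^2
q = 8*0.7*5*0.9/25^2
q = 25.2000 / 625

0.0403 m/d


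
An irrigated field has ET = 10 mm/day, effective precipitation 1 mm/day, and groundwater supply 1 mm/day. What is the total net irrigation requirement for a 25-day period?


Daily deficit = ET - Pe - GW = 10 - 1 - 1 = 8 mm/day
NIR = 8 * 25 = 200 mm

200.0000 mm


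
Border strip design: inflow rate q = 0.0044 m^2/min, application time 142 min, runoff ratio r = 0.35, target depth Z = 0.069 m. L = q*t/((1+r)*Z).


L = q*t/((1+r)*Z)
L = 0.0044*142/((1+0.35)*0.069)
L = 0.6248/0.09315

6.7075 m


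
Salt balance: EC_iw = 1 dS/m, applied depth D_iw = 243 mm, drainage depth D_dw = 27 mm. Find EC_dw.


EC_dw = EC_iw * D_iw / D_dw
EC_dw = 1 * 243 / 27
EC_dw = 243 / 27

9.0000 dS/m


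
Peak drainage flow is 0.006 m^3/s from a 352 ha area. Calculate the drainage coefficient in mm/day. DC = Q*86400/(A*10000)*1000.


DC = Q * 86400 / (A * 10000) * 1000
DC = 0.006 * 86400 / (352 * 10000) * 1000
DC = 518400.0000 / 3520000

0.1473 mm/day


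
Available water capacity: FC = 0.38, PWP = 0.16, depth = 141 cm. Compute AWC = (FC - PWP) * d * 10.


AWC = (FC - PWP) * d * 10
AWC = (0.38 - 0.16) * 141 * 10
AWC = 0.2200 * 141 * 10

310.2000 mm


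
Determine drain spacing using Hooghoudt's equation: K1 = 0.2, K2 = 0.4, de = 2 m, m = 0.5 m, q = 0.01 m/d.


S^2 = 8*K2*de*m/q + 4*K1*m^2/q
S^2 = 8*0.4*2*0.5/0.01 + 4*0.2*0.5^2/0.01
S = sqrt(340.0000)

18.4391 m


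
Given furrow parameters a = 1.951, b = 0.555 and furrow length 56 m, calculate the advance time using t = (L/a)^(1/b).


t = (L/a)^(1/b)
t = (56/1.951)^(1/0.555)
t = 28.703229^(1/0.555)

423.5476 min


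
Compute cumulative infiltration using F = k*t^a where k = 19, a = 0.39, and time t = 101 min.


F = k * t^a = 19 * 101^0.39
F = 19 * 6.049024

114.9315 mm


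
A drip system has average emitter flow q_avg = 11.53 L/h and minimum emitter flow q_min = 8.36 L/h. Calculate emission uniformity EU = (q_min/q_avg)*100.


EU = (q_min/q_avg)*100 = (8.36/11.53)*100 = 72.5065%

72.5065 %


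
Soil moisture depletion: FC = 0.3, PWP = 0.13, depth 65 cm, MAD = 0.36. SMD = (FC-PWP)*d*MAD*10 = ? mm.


SMD = (FC - PWP) * d * MAD * 10
SMD = (0.3 - 0.13) * 65 * 0.36 * 10
SMD = 0.1700 * 65 * 0.36 * 10

39.7800 mm


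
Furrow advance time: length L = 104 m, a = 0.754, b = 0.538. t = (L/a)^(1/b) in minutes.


t = (L/a)^(1/b)
t = (104/0.754)^(1/0.538)
t = 137.931034^(1/0.538)

9485.6457 min


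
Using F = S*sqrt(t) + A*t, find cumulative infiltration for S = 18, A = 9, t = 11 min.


F = S*sqrt(t) + A*t
F = 18*sqrt(11) + 9*11
F = 18*3.316625 + 99

158.6993 mm


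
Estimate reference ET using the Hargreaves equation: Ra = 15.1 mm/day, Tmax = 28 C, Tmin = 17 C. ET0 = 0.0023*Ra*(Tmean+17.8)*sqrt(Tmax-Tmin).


Tmean = (Tmax + Tmin)/2 = (28 + 17)/2 = 22.5
ET0 = 0.0023 * 15.1 * (22.5 + 17.8) * sqrt(28 - 17)
ET0 = 0.0023 * 15.1 * 40.3 * 3.316625

4.6420 mm/day


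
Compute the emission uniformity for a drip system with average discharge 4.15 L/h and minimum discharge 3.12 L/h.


EU = (q_min/q_avg)*100 = (3.12/4.15)*100 = 75.1807%

75.1807 %


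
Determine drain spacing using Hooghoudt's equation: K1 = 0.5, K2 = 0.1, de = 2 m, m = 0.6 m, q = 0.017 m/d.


S^2 = 8*K2*de*m/q + 4*K1*m^2/q
S^2 = 8*0.1*2*0.6/0.017 + 4*0.5*0.6^2/0.017
S = sqrt(98.8235)

9.9410 m


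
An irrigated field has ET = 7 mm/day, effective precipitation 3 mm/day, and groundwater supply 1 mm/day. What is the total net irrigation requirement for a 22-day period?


Daily deficit = ET - Pe - GW = 7 - 3 - 1 = 3 mm/day
NIR = 3 * 22 = 66 mm

66.0000 mm


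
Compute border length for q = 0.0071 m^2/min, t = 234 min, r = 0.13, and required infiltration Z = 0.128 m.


L = q*t/((1+r)*Z)
L = 0.0071*234/((1+0.13)*0.128)
L = 1.6614/0.14464

11.4864 m


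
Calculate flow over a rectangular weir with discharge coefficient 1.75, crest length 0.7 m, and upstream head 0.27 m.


Q = C * L * H^(3/2) = 1.75 * 0.7 * 0.27^1.5 = 1.75 * 0.7 * 0.140296

0.1719 m^3/s


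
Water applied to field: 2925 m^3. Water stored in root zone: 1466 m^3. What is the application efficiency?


Ea = V_root / V_field * 100 = 1466 / 2925 * 100 = 50.1197%

50.1197 %


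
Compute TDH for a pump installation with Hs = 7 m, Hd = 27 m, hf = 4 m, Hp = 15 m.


TDH = Hs + Hd + hf + Hp = 7 + 27 + 4 + 15 = 53

53 m


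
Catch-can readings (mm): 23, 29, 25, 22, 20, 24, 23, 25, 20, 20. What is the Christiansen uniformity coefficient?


mean = 23.100000 mm
MAD = 2.120000 mm
CU = (1 - 2.120000/23.100000)*100

90.8225 %


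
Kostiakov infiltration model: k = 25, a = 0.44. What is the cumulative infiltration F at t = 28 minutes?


F = k * t^a = 25 * 28^0.44
F = 25 * 4.332609

108.3152 mm


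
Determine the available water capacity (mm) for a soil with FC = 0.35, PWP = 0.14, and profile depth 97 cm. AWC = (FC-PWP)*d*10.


AWC = (FC - PWP) * d * 10
AWC = (0.35 - 0.14) * 97 * 10
AWC = 0.2100 * 97 * 10

203.7000 mm


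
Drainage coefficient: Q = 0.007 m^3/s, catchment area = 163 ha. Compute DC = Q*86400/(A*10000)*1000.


DC = Q * 86400 / (A * 10000) * 1000
DC = 0.007 * 86400 / (163 * 10000) * 1000
DC = 604800.0000 / 1630000

0.3710 mm/day


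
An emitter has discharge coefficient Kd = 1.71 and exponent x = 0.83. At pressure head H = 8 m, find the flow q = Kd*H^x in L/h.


q = Kd * H^x = 1.71 * 8^0.83 = 1.71 * 5.617780

9.6064 L/h


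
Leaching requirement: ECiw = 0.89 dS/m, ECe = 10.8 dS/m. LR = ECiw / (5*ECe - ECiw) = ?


LR = ECiw / (5*ECe - ECiw)
LR = 0.89 / (5*10.8 - 0.89)
LR = 0.89 / 53.1100

0.0168


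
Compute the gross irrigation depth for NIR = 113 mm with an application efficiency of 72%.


Ea = 72% = 0.72
GID = NIR / Ea = 113 / 0.72 = 156.9444 mm

156.9444 mm


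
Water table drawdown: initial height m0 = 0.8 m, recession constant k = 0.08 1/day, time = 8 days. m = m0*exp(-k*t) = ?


m = m0 * exp(-k*t)
m = 0.8 * exp(-0.08 * 8)
m = 0.8 * exp(-0.6400)

0.4218 m


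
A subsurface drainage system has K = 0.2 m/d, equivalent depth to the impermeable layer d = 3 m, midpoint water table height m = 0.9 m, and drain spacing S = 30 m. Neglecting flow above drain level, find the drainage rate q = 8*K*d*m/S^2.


q = 8*K*d*m/S^2
q = 8*0.2*3*0.9/30^2
q = 4.3200 / 900

0.0048 m/d


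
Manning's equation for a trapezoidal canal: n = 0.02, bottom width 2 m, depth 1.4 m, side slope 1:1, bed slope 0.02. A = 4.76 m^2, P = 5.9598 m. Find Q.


R = A/P = 4.76/5.9598 = 0.798685
Q = (1/0.02) * 4.76 * 0.798685^(2/3) * 0.02^0.5

28.9740 m^3/s


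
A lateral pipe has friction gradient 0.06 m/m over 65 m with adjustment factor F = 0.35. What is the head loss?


hf = J * L * F = 0.06 * 65 * 0.35 = 1.3650 m

1.3650 m


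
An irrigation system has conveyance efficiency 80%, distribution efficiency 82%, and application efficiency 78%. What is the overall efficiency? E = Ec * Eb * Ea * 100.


Ec = 0.8, Eb = 0.82, Ea = 0.78
E = 0.8 * 0.82 * 0.78 * 100 = 51.1680%

51.1680 %


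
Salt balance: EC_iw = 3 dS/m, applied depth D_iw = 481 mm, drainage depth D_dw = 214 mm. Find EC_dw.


EC_dw = EC_iw * D_iw / D_dw
EC_dw = 3 * 481 / 214
EC_dw = 1443 / 214

6.7430 dS/m


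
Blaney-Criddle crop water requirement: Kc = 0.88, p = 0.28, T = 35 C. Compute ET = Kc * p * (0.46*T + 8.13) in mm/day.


ET = Kc * p * (0.46*T + 8.13)
ET = 0.88 * 0.28 * (0.46*35 + 8.13)
ET = 0.88 * 0.28 * 24.2300

5.9703 mm/day


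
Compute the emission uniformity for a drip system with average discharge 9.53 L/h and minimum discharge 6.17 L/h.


EU = (q_min/q_avg)*100 = (6.17/9.53)*100 = 64.7429%

64.7429 %


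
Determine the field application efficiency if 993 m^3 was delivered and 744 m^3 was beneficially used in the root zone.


Ea = V_root / V_field * 100 = 744 / 993 * 100 = 74.9245%

74.9245 %


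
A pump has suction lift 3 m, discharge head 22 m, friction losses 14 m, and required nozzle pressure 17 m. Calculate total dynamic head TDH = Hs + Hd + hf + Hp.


TDH = Hs + Hd + hf + Hp = 3 + 22 + 14 + 17 = 56

56 m


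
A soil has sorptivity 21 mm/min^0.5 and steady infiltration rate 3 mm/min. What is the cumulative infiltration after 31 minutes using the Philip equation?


F = S*sqrt(t) + A*t
F = 21*sqrt(31) + 3*31
F = 21*5.567764 + 93

209.9230 mm


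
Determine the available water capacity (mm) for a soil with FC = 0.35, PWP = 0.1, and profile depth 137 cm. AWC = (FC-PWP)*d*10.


AWC = (FC - PWP) * d * 10
AWC = (0.35 - 0.1) * 137 * 10
AWC = 0.2500 * 137 * 10

342.5000 mm


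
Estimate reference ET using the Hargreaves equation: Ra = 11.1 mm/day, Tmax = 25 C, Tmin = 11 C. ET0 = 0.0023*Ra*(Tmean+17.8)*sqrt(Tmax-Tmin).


Tmean = (Tmax + Tmin)/2 = (25 + 11)/2 = 18.0
ET0 = 0.0023 * 11.1 * (18.0 + 17.8) * sqrt(25 - 11)
ET0 = 0.0023 * 11.1 * 35.8 * 3.741657

3.4198 mm/day


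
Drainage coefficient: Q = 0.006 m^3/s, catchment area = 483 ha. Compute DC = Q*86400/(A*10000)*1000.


DC = Q * 86400 / (A * 10000) * 1000
DC = 0.006 * 86400 / (483 * 10000) * 1000
DC = 518400.0000 / 4830000

0.1073 mm/day


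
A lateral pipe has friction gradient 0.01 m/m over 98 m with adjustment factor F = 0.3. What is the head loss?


hf = J * L * F = 0.01 * 98 * 0.3 = 0.2940 m

0.2940 m


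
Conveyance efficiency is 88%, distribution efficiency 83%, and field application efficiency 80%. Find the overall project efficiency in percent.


Ec = 0.88, Eb = 0.83, Ea = 0.8
E = 0.88 * 0.83 * 0.8 * 100 = 58.4320%

58.4320 %


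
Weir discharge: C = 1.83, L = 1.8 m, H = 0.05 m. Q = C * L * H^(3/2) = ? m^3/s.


Q = C * L * H^(3/2) = 1.83 * 1.8 * 0.05^1.5 = 1.83 * 1.8 * 0.011180

0.0368 m^3/s


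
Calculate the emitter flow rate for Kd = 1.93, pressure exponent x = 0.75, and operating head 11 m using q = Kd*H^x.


q = Kd * H^x = 1.93 * 11^0.75 = 1.93 * 6.040105

11.6574 L/h


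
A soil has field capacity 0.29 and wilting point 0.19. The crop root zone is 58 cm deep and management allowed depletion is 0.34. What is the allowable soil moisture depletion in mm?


SMD = (FC - PWP) * d * MAD * 10
SMD = (0.29 - 0.19) * 58 * 0.34 * 10
SMD = 0.1000 * 58 * 0.34 * 10

19.7200 mm


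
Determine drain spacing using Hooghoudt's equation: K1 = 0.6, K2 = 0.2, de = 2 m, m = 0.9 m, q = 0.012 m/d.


S^2 = 8*K2*de*m/q + 4*K1*m^2/q
S^2 = 8*0.2*2*0.9/0.012 + 4*0.6*0.9^2/0.012
S = sqrt(402.0000)

20.0499 m


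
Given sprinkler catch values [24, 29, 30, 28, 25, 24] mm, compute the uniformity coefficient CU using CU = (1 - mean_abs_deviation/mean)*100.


mean = 26.666667 mm
MAD = 2.333333 mm
CU = (1 - 2.333333/26.666667)*100

91.2500 %


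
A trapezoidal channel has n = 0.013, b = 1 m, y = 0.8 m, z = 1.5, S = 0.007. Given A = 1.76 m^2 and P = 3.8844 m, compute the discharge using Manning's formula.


R = A/P = 1.76/3.8844 = 0.453094
Q = (1/0.013) * 1.76 * 0.453094^(2/3) * 0.007^0.5

6.6821 m^3/s


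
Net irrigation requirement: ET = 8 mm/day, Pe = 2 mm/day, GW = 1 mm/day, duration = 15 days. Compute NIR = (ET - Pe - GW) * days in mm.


Daily deficit = ET - Pe - GW = 8 - 2 - 1 = 5 mm/day
NIR = 5 * 15 = 75 mm

75.0000 mm


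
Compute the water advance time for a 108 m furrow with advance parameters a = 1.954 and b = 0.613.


t = (L/a)^(1/b)
t = (108/1.954)^(1/0.613)
t = 55.271238^(1/0.613)

695.9470 min


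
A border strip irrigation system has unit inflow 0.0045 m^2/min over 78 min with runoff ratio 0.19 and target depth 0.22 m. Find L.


L = q*t/((1+r)*Z)
L = 0.0045*78/((1+0.19)*0.22)
L = 0.351/0.2618

1.3407 m


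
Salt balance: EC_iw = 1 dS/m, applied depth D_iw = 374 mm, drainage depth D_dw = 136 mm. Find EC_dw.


EC_dw = EC_iw * D_iw / D_dw
EC_dw = 1 * 374 / 136
EC_dw = 374 / 136

2.7500 dS/m


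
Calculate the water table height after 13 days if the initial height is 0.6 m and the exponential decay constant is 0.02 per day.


m = m0 * exp(-k*t)
m = 0.6 * exp(-0.02 * 13)
m = 0.6 * exp(-0.2600)

0.4626 m


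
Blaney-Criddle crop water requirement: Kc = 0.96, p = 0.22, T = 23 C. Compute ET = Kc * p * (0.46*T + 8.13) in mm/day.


ET = Kc * p * (0.46*T + 8.13)
ET = 0.96 * 0.22 * (0.46*23 + 8.13)
ET = 0.96 * 0.22 * 18.7100

3.9516 mm/day


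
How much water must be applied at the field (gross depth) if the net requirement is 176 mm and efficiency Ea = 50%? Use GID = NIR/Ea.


Ea = 50% = 0.5
GID = NIR / Ea = 176 / 0.5 = 352.0000 mm

352.0000 mm


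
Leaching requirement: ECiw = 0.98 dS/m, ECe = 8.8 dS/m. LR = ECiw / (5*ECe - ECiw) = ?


LR = ECiw / (5*ECe - ECiw)
LR = 0.98 / (5*8.8 - 0.98)
LR = 0.98 / 43.0200

0.0228


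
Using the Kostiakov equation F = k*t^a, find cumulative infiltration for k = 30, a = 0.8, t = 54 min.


F = k * t^a = 30 * 54^0.8
F = 30 * 24.317281

729.5184 mm


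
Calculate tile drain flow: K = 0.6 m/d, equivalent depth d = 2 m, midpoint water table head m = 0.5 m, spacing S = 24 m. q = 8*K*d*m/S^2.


q = 8*K*d*m/S^2
q = 8*0.6*2*0.5/24^2
q = 4.8000 / 576

0.0083 m/d


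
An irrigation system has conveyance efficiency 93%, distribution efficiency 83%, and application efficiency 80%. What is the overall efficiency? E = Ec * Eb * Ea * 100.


Ec = 0.93, Eb = 0.83, Ea = 0.8
E = 0.93 * 0.83 * 0.8 * 100 = 61.7520%

61.7520 %


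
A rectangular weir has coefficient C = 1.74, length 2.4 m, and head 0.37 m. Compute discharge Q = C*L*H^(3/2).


Q = C * L * H^(3/2) = 1.74 * 2.4 * 0.37^1.5 = 1.74 * 2.4 * 0.225062

0.9399 m^3/s


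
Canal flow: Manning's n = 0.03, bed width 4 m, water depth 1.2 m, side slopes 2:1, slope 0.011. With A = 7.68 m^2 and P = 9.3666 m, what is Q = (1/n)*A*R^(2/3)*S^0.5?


R = A/P = 7.68/9.3666 = 0.819935
Q = (1/0.03) * 7.68 * 0.819935^(2/3) * 0.011^0.5

23.5210 m^3/s


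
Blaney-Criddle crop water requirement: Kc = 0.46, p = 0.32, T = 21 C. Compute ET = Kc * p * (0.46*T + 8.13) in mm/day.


ET = Kc * p * (0.46*T + 8.13)
ET = 0.46 * 0.32 * (0.46*21 + 8.13)
ET = 0.46 * 0.32 * 17.7900

2.6187 mm/day


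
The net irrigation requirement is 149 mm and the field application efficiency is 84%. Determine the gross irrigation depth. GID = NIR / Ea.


Ea = 84% = 0.84
GID = NIR / Ea = 149 / 0.84 = 177.3810 mm

177.3810 mm


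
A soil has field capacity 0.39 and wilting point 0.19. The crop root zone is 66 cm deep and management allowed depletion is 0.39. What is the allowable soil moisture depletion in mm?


SMD = (FC - PWP) * d * MAD * 10
SMD = (0.39 - 0.19) * 66 * 0.39 * 10
SMD = 0.2000 * 66 * 0.39 * 10

51.4800 mm


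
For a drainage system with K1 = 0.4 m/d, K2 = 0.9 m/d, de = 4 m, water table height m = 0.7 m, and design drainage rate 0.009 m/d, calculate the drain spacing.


S^2 = 8*K2*de*m/q + 4*K1*m^2/q
S^2 = 8*0.9*4*0.7/0.009 + 4*0.4*0.7^2/0.009
S = sqrt(2327.1111)

48.2401 m


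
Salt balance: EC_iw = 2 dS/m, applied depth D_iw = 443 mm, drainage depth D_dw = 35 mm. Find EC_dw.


EC_dw = EC_iw * D_iw / D_dw
EC_dw = 2 * 443 / 35
EC_dw = 886 / 35

25.3143 dS/m


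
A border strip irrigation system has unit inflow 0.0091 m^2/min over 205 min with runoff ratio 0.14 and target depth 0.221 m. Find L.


L = q*t/((1+r)*Z)
L = 0.0091*205/((1+0.14)*0.221)
L = 1.8655/0.25194

7.4045 m


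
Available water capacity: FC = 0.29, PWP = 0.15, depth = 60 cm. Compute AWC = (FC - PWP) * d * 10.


AWC = (FC - PWP) * d * 10
AWC = (0.29 - 0.15) * 60 * 10
AWC = 0.1400 * 60 * 10

84.0000 mm


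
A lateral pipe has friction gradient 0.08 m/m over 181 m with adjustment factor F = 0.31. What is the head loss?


hf = J * L * F = 0.08 * 181 * 0.31 = 4.4888 m

4.4888 m


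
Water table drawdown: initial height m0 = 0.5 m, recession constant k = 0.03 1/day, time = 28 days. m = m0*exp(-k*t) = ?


m = m0 * exp(-k*t)
m = 0.5 * exp(-0.03 * 28)
m = 0.5 * exp(-0.8400)

0.2159 m


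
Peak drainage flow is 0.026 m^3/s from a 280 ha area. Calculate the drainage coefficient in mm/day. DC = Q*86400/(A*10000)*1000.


DC = Q * 86400 / (A * 10000) * 1000
DC = 0.026 * 86400 / (280 * 10000) * 1000
DC = 2246400.0000 / 2800000

0.8023 mm/day


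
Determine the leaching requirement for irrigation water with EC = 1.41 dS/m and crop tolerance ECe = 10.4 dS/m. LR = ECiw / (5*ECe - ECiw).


LR = ECiw / (5*ECe - ECiw)
LR = 1.41 / (5*10.4 - 1.41)
LR = 1.41 / 50.5900

0.0279


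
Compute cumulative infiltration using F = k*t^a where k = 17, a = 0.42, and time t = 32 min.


F = k * t^a = 17 * 32^0.42
F = 17 * 4.287094

72.8806 mm


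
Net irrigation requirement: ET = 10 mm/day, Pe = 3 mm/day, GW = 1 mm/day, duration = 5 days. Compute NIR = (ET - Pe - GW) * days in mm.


Daily deficit = ET - Pe - GW = 10 - 3 - 1 = 6 mm/day
NIR = 6 * 5 = 30 mm

30.0000 mm


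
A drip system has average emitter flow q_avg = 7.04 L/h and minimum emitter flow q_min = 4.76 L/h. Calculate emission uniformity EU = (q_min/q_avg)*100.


EU = (q_min/q_avg)*100 = (4.76/7.04)*100 = 67.6136%

67.6136 %


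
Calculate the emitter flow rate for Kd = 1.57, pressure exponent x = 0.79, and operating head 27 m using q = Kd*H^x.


q = Kd * H^x = 1.57 * 27^0.79 = 1.57 * 13.513796

21.2167 L/h


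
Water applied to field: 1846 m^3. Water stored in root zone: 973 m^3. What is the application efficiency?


Ea = V_root / V_field * 100 = 973 / 1846 * 100 = 52.7086%

52.7086 %


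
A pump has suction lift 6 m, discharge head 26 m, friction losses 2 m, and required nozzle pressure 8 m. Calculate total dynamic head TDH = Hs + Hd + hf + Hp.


TDH = Hs + Hd + hf + Hp = 6 + 26 + 2 + 8 = 42

42 m


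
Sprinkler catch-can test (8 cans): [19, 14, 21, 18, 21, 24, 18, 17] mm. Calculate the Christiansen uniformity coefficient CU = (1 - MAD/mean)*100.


mean = 19.000000 mm
MAD = 2.250000 mm
CU = (1 - 2.250000/19.000000)*100

88.1579 %


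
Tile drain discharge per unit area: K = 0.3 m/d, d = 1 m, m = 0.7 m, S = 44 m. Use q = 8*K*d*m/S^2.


q = 8*K*d*m/S^2
q = 8*0.3*1*0.7/44^2
q = 1.6800 / 1936

8.6777e-04 m/d


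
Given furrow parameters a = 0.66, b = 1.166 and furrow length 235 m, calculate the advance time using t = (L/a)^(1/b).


t = (L/a)^(1/b)
t = (235/0.66)^(1/1.166)
t = 356.060606^(1/1.166)

154.2663 min


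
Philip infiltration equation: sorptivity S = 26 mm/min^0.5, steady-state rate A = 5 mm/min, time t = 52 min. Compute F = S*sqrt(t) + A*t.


F = S*sqrt(t) + A*t
F = 26*sqrt(52) + 5*52
F = 26*7.211103 + 260

447.4887 mm


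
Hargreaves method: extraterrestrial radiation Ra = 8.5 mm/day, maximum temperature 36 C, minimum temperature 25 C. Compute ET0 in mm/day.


Tmean = (Tmax + Tmin)/2 = (36 + 25)/2 = 30.5
ET0 = 0.0023 * 8.5 * (30.5 + 17.8) * sqrt(36 - 25)
ET0 = 0.0023 * 8.5 * 48.3 * 3.316625

3.1318 mm/day


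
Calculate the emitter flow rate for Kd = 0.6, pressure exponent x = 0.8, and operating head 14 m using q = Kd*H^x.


q = Kd * H^x = 0.6 * 14^0.8 = 0.6 * 8.258524

4.9551 L/h


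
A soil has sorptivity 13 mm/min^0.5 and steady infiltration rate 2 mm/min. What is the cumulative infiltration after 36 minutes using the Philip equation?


F = S*sqrt(t) + A*t
F = 13*sqrt(36) + 2*36
F = 13*6.000000 + 72

150.0000 mm


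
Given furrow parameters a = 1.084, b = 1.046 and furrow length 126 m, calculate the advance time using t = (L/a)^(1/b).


t = (L/a)^(1/b)
t = (126/1.084)^(1/1.046)
t = 116.236162^(1/1.046)

94.3004 min


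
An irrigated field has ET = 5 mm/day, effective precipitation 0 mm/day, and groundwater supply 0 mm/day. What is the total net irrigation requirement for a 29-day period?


Daily deficit = ET - Pe - GW = 5 - 0 - 0 = 5 mm/day
NIR = 5 * 29 = 145 mm

145.0000 mm


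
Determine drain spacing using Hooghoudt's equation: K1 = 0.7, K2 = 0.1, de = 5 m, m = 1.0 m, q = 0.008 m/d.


S^2 = 8*K2*de*m/q + 4*K1*m^2/q
S^2 = 8*0.1*5*1.0/0.008 + 4*0.7*1.0^2/0.008
S = sqrt(850.0000)

29.1548 m


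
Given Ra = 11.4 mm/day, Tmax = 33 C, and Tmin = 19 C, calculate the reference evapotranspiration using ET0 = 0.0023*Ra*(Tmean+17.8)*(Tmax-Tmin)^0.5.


Tmean = (Tmax + Tmin)/2 = (33 + 19)/2 = 26.0
ET0 = 0.0023 * 11.4 * (26.0 + 17.8) * sqrt(33 - 19)
ET0 = 0.0023 * 11.4 * 43.8 * 3.741657

4.2971 mm/day


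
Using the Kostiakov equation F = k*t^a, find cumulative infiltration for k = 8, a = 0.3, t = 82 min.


F = k * t^a = 8 * 82^0.3
F = 8 * 3.750975

30.0078 mm


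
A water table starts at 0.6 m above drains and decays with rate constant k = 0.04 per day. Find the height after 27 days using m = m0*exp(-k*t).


m = m0 * exp(-k*t)
m = 0.6 * exp(-0.04 * 27)
m = 0.6 * exp(-1.0800)

0.2038 m


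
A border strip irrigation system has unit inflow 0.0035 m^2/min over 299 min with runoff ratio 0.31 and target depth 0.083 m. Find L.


L = q*t/((1+r)*Z)
L = 0.0035*299/((1+0.31)*0.083)
L = 1.0465/0.10873

9.6248 m


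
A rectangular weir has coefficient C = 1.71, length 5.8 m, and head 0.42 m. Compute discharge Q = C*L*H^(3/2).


Q = C * L * H^(3/2) = 1.71 * 5.8 * 0.42^1.5 = 1.71 * 5.8 * 0.272191

2.6996 m^3/s


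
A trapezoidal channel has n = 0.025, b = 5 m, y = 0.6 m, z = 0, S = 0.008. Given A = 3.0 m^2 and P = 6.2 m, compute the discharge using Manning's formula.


R = A/P = 3.0/6.2 = 0.483871
Q = (1/0.025) * 3.0 * 0.483871^(2/3) * 0.008^0.5

6.6152 m^3/s


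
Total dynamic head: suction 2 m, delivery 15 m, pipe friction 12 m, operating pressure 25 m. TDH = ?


TDH = Hs + Hd + hf + Hp = 2 + 15 + 12 + 25 = 54

54 m


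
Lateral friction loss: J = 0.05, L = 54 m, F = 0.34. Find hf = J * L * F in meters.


hf = J * L * F = 0.05 * 54 * 0.34 = 0.9180 m

0.9180 m


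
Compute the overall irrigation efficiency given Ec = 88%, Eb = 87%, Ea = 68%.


Ec = 0.88, Eb = 0.87, Ea = 0.68
E = 0.88 * 0.87 * 0.68 * 100 = 52.0608%

52.0608 %


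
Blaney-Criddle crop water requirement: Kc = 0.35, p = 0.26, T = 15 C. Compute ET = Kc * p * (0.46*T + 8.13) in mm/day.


ET = Kc * p * (0.46*T + 8.13)
ET = 0.35 * 0.26 * (0.46*15 + 8.13)
ET = 0.35 * 0.26 * 15.0300

1.3677 mm/day


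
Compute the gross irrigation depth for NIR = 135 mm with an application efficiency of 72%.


Ea = 72% = 0.72
GID = NIR / Ea = 135 / 0.72 = 187.5000 mm

187.5000 mm


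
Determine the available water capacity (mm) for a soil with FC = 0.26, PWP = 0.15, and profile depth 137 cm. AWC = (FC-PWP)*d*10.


AWC = (FC - PWP) * d * 10
AWC = (0.26 - 0.15) * 137 * 10
AWC = 0.1100 * 137 * 10

150.7000 mm


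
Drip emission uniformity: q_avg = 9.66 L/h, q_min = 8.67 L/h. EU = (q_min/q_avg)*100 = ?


EU = (q_min/q_avg)*100 = (8.67/9.66)*100 = 89.7516%

89.7516 %


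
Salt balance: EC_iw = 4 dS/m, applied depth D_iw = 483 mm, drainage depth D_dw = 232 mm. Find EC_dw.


EC_dw = EC_iw * D_iw / D_dw
EC_dw = 4 * 483 / 232
EC_dw = 1932 / 232

8.3276 dS/m


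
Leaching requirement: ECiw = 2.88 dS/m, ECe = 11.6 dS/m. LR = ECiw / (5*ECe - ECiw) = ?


LR = ECiw / (5*ECe - ECiw)
LR = 2.88 / (5*11.6 - 2.88)
LR = 2.88 / 55.1200

0.0522


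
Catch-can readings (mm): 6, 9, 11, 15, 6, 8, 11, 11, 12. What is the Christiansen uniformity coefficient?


mean = 9.888889 mm
MAD = 2.345679 mm
CU = (1 - 2.345679/9.888889)*100

76.2797 %


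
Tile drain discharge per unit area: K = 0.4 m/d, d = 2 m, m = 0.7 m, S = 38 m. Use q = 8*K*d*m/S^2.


q = 8*K*d*m/S^2
q = 8*0.4*2*0.7/38^2
q = 4.4800 / 1444

0.0031 m/d


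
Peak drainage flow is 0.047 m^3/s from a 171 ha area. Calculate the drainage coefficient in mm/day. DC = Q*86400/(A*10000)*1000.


DC = Q * 86400 / (A * 10000) * 1000
DC = 0.047 * 86400 / (171 * 10000) * 1000
DC = 4060800.0000 / 1710000

2.3747 mm/day


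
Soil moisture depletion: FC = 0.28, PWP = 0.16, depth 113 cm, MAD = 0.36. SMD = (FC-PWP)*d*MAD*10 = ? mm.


SMD = (FC - PWP) * d * MAD * 10
SMD = (0.28 - 0.16) * 113 * 0.36 * 10
SMD = 0.1200 * 113 * 0.36 * 10

48.8160 mm


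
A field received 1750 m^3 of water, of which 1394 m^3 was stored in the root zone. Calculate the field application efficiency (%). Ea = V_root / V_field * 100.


Ea = V_root / V_field * 100 = 1394 / 1750 * 100 = 79.6571%

79.6571 %


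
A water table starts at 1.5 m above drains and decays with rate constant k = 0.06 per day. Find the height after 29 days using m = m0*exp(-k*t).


m = m0 * exp(-k*t)
m = 1.5 * exp(-0.06 * 29)
m = 1.5 * exp(-1.7400)

0.2633 m


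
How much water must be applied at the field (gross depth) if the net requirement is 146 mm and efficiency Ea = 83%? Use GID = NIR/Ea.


Ea = 83% = 0.83
GID = NIR / Ea = 146 / 0.83 = 175.9036 mm

175.9036 mm


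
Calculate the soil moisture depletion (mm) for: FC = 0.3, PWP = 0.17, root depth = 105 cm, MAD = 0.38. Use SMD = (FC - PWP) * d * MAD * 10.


SMD = (FC - PWP) * d * MAD * 10
SMD = (0.3 - 0.17) * 105 * 0.38 * 10
SMD = 0.1300 * 105 * 0.38 * 10

51.8700 mm


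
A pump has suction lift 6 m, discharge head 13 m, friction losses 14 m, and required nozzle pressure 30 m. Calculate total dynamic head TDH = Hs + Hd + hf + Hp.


TDH = Hs + Hd + hf + Hp = 6 + 13 + 14 + 30 = 63

63 m


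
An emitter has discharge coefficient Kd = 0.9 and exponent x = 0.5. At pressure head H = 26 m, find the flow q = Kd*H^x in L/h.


q = Kd * H^x = 0.9 * 26^0.5 = 0.9 * 5.099020

4.5891 L/h


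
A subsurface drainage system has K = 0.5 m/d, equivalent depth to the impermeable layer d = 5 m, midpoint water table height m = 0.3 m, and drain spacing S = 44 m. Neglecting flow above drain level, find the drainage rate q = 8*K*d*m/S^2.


q = 8*K*d*m/S^2
q = 8*0.5*5*0.3/44^2
q = 6.0000 / 1936

0.0031 m/d


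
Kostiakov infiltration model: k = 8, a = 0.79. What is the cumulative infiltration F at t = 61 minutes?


F = k * t^a = 8 * 61^0.79
F = 8 * 25.728269

205.8262 mm


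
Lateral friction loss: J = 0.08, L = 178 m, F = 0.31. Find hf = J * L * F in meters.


hf = J * L * F = 0.08 * 178 * 0.31 = 4.4144 m

4.4144 m


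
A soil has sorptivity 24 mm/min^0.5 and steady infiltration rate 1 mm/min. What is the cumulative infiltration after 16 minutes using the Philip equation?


F = S*sqrt(t) + A*t
F = 24*sqrt(16) + 1*16
F = 24*4.000000 + 16

112.0000 mm


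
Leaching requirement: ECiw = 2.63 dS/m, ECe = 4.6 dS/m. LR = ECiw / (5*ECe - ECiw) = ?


LR = ECiw / (5*ECe - ECiw)
LR = 2.63 / (5*4.6 - 2.63)
LR = 2.63 / 20.3700

0.1291


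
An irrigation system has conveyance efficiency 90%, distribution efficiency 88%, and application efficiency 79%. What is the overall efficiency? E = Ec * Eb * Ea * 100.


Ec = 0.9, Eb = 0.88, Ea = 0.79
E = 0.9 * 0.88 * 0.79 * 100 = 62.5680%

62.5680 %


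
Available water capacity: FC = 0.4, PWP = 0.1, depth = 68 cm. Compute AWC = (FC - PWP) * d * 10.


AWC = (FC - PWP) * d * 10
AWC = (0.4 - 0.1) * 68 * 10
AWC = 0.3000 * 68 * 10

204.0000 mm


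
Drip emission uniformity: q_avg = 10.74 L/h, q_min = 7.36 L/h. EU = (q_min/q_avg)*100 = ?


EU = (q_min/q_avg)*100 = (7.36/10.74)*100 = 68.5289%

68.5289 %


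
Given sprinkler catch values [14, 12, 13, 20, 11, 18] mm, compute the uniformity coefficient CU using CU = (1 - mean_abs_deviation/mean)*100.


mean = 14.666667 mm
MAD = 2.888889 mm
CU = (1 - 2.888889/14.666667)*100

80.3030 %


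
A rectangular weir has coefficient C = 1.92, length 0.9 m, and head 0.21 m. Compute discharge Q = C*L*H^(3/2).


Q = C * L * H^(3/2) = 1.92 * 0.9 * 0.21^1.5 = 1.92 * 0.9 * 0.096234

0.1663 m^3/s


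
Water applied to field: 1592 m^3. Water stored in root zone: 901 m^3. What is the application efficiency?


Ea = V_root / V_field * 100 = 901 / 1592 * 100 = 56.5955%

56.5955 %


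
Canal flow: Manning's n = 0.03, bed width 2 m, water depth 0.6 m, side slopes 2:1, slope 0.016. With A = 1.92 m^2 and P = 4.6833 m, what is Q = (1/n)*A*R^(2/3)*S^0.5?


R = A/P = 1.92/4.6833 = 0.409967
Q = (1/0.03) * 1.92 * 0.409967^(2/3) * 0.016^0.5

4.4676 m^3/s


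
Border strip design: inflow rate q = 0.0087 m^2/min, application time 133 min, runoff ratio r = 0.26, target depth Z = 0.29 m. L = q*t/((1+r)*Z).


L = q*t/((1+r)*Z)
L = 0.0087*133/((1+0.26)*0.29)
L = 1.1571/0.3654

3.1667 m


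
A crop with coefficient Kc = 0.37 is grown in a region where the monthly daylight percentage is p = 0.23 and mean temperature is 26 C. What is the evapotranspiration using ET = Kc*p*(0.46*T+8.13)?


ET = Kc * p * (0.46*T + 8.13)
ET = 0.37 * 0.23 * (0.46*26 + 8.13)
ET = 0.37 * 0.23 * 20.0900

1.7097 mm/day


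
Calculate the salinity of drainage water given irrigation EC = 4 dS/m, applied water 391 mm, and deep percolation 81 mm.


EC_dw = EC_iw * D_iw / D_dw
EC_dw = 4 * 391 / 81
EC_dw = 1564 / 81

19.3086 dS/m


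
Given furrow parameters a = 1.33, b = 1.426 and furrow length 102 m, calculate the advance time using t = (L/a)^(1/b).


t = (L/a)^(1/b)
t = (102/1.33)^(1/1.426)
t = 76.691729^(1/1.426)

20.9751 min


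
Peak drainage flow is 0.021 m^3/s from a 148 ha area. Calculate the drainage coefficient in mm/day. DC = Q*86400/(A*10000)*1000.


DC = Q * 86400 / (A * 10000) * 1000
DC = 0.021 * 86400 / (148 * 10000) * 1000
DC = 1814400.0000 / 1480000

1.2259 mm/day


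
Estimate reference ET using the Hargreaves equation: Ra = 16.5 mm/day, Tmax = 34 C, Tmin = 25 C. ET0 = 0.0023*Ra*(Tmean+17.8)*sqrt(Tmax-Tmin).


Tmean = (Tmax + Tmin)/2 = (34 + 25)/2 = 29.5
ET0 = 0.0023 * 16.5 * (29.5 + 17.8) * sqrt(34 - 25)
ET0 = 0.0023 * 16.5 * 47.3 * 3.000000

5.3851 mm/day


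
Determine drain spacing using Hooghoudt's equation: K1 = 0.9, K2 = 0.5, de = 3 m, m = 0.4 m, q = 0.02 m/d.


S^2 = 8*K2*de*m/q + 4*K1*m^2/q
S^2 = 8*0.5*3*0.4/0.02 + 4*0.9*0.4^2/0.02
S = sqrt(268.8000)

16.3951 m


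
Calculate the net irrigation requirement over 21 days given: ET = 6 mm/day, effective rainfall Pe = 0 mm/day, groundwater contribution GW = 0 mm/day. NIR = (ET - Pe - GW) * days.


Daily deficit = ET - Pe - GW = 6 - 0 - 0 = 6 mm/day
NIR = 6 * 21 = 126 mm

126.0000 mm


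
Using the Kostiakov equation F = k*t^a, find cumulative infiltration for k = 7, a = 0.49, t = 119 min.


F = k * t^a = 7 * 119^0.49
F = 7 * 10.399633

72.7974 mm


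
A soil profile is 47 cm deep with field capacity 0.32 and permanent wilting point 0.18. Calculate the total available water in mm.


AWC = (FC - PWP) * d * 10
AWC = (0.32 - 0.18) * 47 * 10
AWC = 0.1400 * 47 * 10

65.8000 mm


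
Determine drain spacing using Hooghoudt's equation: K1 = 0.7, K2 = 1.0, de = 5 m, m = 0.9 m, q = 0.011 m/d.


S^2 = 8*K2*de*m/q + 4*K1*m^2/q
S^2 = 8*1.0*5*0.9/0.011 + 4*0.7*0.9^2/0.011
S = sqrt(3478.9091)

58.9823 m


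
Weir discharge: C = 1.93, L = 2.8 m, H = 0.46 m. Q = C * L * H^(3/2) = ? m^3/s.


Q = C * L * H^(3/2) = 1.93 * 2.8 * 0.46^1.5 = 1.93 * 2.8 * 0.311987

1.6860 m^3/s


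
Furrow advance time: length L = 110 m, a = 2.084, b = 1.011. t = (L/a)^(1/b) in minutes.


t = (L/a)^(1/b)
t = (110/2.084)^(1/1.011)
t = 52.783109^(1/1.011)

50.5538 min


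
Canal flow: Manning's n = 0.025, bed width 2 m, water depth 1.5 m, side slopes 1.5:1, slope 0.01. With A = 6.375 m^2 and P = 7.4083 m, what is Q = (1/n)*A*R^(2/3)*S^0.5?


R = A/P = 6.375/7.4083 = 0.860521
Q = (1/0.025) * 6.375 * 0.860521^(2/3) * 0.01^0.5

23.0700 m^3/s


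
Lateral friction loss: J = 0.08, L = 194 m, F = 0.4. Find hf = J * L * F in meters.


hf = J * L * F = 0.08 * 194 * 0.4 = 6.2080 m

6.2080 m


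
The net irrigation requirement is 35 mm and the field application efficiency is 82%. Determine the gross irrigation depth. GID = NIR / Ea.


Ea = 82% = 0.82
GID = NIR / Ea = 35 / 0.82 = 42.6829 mm

42.6829 mm


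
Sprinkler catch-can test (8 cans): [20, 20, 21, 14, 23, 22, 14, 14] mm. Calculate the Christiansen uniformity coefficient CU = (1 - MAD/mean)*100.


mean = 18.500000 mm
MAD = 3.375000 mm
CU = (1 - 3.375000/18.500000)*100

81.7568 %


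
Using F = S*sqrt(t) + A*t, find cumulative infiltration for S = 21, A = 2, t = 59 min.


F = S*sqrt(t) + A*t
F = 21*sqrt(59) + 2*59
F = 21*7.681146 + 118

279.3041 mm


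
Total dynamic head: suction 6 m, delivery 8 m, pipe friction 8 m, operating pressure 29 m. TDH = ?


TDH = Hs + Hd + hf + Hp = 6 + 8 + 8 + 29 = 51

51 m


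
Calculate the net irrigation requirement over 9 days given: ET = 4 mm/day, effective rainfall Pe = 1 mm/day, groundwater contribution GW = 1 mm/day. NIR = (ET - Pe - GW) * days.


Daily deficit = ET - Pe - GW = 4 - 1 - 1 = 2 mm/day
NIR = 2 * 9 = 18 mm

18.0000 mm


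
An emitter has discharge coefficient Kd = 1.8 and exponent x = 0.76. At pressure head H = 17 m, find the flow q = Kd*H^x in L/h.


q = Kd * H^x = 1.8 * 17^0.76 = 1.8 * 8.612737

15.5029 L/h


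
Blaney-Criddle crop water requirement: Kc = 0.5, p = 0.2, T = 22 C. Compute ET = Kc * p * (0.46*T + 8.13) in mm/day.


ET = Kc * p * (0.46*T + 8.13)
ET = 0.5 * 0.2 * (0.46*22 + 8.13)
ET = 0.5 * 0.2 * 18.2500

1.8250 mm/day


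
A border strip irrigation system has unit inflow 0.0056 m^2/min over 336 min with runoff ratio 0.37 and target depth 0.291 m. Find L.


L = q*t/((1+r)*Z)
L = 0.0056*336/((1+0.37)*0.291)
L = 1.8816/0.39867

4.7197 m


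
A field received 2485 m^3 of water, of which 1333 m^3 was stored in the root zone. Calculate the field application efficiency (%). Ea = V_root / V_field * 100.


Ea = V_root / V_field * 100 = 1333 / 2485 * 100 = 53.6419%

53.6419 %


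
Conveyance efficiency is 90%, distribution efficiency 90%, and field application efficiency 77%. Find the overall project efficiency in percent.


Ec = 0.9, Eb = 0.9, Ea = 0.77
E = 0.9 * 0.9 * 0.77 * 100 = 62.3700%

62.3700 %


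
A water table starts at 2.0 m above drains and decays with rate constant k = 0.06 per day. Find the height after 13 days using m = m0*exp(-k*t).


m = m0 * exp(-k*t)
m = 2.0 * exp(-0.06 * 13)
m = 2.0 * exp(-0.7800)

0.9168 m


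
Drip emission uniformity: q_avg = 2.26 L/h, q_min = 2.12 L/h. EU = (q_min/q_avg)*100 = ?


EU = (q_min/q_avg)*100 = (2.12/2.26)*100 = 93.8053%

93.8053 %


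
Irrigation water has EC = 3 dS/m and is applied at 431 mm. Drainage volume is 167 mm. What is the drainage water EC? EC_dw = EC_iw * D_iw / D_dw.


EC_dw = EC_iw * D_iw / D_dw
EC_dw = 3 * 431 / 167
EC_dw = 1293 / 167

7.7425 dS/m


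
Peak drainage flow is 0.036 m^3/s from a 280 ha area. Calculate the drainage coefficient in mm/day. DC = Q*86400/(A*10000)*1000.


DC = Q * 86400 / (A * 10000) * 1000
DC = 0.036 * 86400 / (280 * 10000) * 1000
DC = 3110400.0000 / 2800000

1.1109 mm/day


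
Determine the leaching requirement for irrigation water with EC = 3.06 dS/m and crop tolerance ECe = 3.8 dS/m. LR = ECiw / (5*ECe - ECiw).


LR = ECiw / (5*ECe - ECiw)
LR = 3.06 / (5*3.8 - 3.06)
LR = 3.06 / 15.9400

0.1920


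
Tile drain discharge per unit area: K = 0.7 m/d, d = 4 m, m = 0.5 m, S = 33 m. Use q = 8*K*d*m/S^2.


q = 8*K*d*m/S^2
q = 8*0.7*4*0.5/33^2
q = 11.2000 / 1089

0.0103 m/d


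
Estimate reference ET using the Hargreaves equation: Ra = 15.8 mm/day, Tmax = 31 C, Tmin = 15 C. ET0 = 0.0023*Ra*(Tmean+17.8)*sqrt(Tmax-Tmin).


Tmean = (Tmax + Tmin)/2 = (31 + 15)/2 = 23.0
ET0 = 0.0023 * 15.8 * (23.0 + 17.8) * sqrt(31 - 15)
ET0 = 0.0023 * 15.8 * 40.8 * 4.000000

5.9307 mm/day


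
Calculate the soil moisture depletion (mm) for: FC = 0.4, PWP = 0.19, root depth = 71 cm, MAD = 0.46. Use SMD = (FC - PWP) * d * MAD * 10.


SMD = (FC - PWP) * d * MAD * 10
SMD = (0.4 - 0.19) * 71 * 0.46 * 10
SMD = 0.2100 * 71 * 0.46 * 10

68.5860 mm


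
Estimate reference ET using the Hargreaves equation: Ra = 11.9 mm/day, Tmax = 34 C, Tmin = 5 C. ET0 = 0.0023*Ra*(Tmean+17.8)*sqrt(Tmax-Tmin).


Tmean = (Tmax + Tmin)/2 = (34 + 5)/2 = 19.5
ET0 = 0.0023 * 11.9 * (19.5 + 17.8) * sqrt(34 - 5)
ET0 = 0.0023 * 11.9 * 37.3 * 5.385165

5.4977 mm/day


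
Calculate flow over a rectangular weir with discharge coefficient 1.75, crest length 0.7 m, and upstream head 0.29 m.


Q = C * L * H^(3/2) = 1.75 * 0.7 * 0.29^1.5 = 1.75 * 0.7 * 0.156170

0.1913 m^3/s


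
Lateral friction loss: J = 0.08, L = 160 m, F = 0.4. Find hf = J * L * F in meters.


hf = J * L * F = 0.08 * 160 * 0.4 = 5.1200 m

5.1200 m


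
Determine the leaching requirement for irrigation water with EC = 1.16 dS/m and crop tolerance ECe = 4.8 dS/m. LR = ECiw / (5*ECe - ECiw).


LR = ECiw / (5*ECe - ECiw)
LR = 1.16 / (5*4.8 - 1.16)
LR = 1.16 / 22.8400

0.0508


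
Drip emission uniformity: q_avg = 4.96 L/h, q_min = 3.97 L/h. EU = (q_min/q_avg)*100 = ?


EU = (q_min/q_avg)*100 = (3.97/4.96)*100 = 80.0403%

80.0403 %


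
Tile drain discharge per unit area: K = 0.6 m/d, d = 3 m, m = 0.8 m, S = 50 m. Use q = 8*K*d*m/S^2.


q = 8*K*d*m/S^2
q = 8*0.6*3*0.8/50^2
q = 11.5200 / 2500

0.0046 m/d


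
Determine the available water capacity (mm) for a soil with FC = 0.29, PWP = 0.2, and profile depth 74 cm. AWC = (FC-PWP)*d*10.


AWC = (FC - PWP) * d * 10
AWC = (0.29 - 0.2) * 74 * 10
AWC = 0.0900 * 74 * 10

66.6000 mm


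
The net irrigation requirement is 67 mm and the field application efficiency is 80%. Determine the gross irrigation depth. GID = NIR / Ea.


Ea = 80% = 0.8
GID = NIR / Ea = 67 / 0.8 = 83.7500 mm

83.7500 mm


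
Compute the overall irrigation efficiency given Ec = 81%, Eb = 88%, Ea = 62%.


Ec = 0.81, Eb = 0.88, Ea = 0.62
E = 0.81 * 0.88 * 0.62 * 100 = 44.1936%

44.1936 %


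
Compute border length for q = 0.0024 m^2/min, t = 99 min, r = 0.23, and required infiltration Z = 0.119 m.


L = q*t/((1+r)*Z)
L = 0.0024*99/((1+0.23)*0.119)
L = 0.2376/0.14637

1.6233 m


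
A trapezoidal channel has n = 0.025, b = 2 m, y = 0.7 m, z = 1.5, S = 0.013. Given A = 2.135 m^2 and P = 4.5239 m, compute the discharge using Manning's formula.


R = A/P = 2.135/4.5239 = 0.471938
Q = (1/0.025) * 2.135 * 0.471938^(2/3) * 0.013^0.5

5.9023 m^3/s


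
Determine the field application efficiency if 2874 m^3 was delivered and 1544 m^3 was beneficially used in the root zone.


Ea = V_root / V_field * 100 = 1544 / 2874 * 100 = 53.7230%

53.7230 %


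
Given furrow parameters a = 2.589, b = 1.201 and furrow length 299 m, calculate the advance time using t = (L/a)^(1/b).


t = (L/a)^(1/b)
t = (299/2.589)^(1/1.201)
t = 115.488606^(1/1.201)

52.1617 min


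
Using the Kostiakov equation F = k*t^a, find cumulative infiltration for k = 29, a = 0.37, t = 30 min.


F = k * t^a = 29 * 30^0.37
F = 29 * 3.519937

102.0782 mm


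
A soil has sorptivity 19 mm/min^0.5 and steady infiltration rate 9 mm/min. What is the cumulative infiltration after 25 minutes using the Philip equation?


F = S*sqrt(t) + A*t
F = 19*sqrt(25) + 9*25
F = 19*5.000000 + 225

320.0000 mm


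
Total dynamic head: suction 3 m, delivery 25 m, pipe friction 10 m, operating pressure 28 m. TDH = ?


TDH = Hs + Hd + hf + Hp = 3 + 25 + 10 + 28 = 66

66 m
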